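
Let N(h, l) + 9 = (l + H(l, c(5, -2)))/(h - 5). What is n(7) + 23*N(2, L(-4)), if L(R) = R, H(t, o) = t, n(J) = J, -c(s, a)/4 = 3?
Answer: -416/3 ≈ -138.67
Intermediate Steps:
c(s, a) = -12 (c(s, a) = -4*3 = -12)
N(h, l) = -9 + 2*l/(-5 + h) (N(h, l) = -9 + (l + l)/(h - 5) = -9 + (2*l)/(-5 + h) = -9 + 2*l/(-5 + h))
n(7) + 23*N(2, L(-4)) = 7 + 23*((45 - 9*2 + 2*(-4))/(-5 + 2)) = 7 + 23*((45 - 18 - 8)/(-3)) = 7 + 23*(-1/3*19) = 7 + 23*(-19/3) = 7 - 437/3 = -416/3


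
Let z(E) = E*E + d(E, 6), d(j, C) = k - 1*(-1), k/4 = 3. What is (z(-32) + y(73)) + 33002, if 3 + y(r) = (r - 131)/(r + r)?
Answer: 2484599/73 ≈ 34036.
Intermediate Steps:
k = 12 (k = 4*3 = 12)
d(j, C) = 13 (d(j, C) = 12 - 1*(-1) = 12 + 1 = 13)
z(E) = 13 + E² (z(E) = E*E + 13 = E² + 13 = 13 + E²)
y(r) = -3 + (-131 + r)/(2*r) (y(r) = -3 + (r - 131)/(r + r) = -3 + (-131 + r)/((2*r)) = -3 + (-131 + r)*(1/(2*r)) = -3 + (-131 + r)/(2*r))
(z(-32) + y(73)) + 33002 = ((13 + (-32)²) + (½)*(-131 - 5*73)/73) + 33002 = ((13 + 1024) + (½)*(1/73)*(-131 - 365)) + 33002 = (1037 + (½)*(1/73)*(-496)) + 33002 = (1037 - 248/73) + 33002 = 75453/73 + 33002 = 2484599/73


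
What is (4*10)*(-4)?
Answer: -160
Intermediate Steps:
(4*10)*(-4) = 40*(-4) = -160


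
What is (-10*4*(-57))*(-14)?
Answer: -31920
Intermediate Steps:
(-10*4*(-57))*(-14) = -40*(-57)*(-14) = 2280*(-14) = -31920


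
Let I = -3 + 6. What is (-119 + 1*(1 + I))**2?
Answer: 13225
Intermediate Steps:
I = 3
(-119 + 1*(1 + I))**2 = (-119 + 1*(1 + 3))**2 = (-119 + 1*4)**2 = (-119 + 4)**2 = (-115)**2 = 13225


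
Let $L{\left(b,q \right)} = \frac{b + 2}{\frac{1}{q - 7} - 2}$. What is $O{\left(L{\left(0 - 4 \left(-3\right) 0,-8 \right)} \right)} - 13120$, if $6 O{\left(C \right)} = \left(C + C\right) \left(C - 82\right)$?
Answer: $- \frac{12582600}{961} \approx -13093.0$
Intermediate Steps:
$L{\left(b,q \right)} = \frac{2 + b}{-2 + \frac{1}{-7 + q}}$ ($L{\left(b,q \right)} = \frac{2 + b}{\frac{1}{-7 + q} - 2} = \frac{2 + b}{-2 + \frac{1}{-7 + q}}$)
$O{\left(C \right)} = \frac{C \left(-82 + C\right)}{3}$ ($O{\left(C \right)} = \frac{\left(C + C\right) \left(C - 82\right)}{6} = \frac{2 C \left(-82 + C\right)}{6} = \frac{C \left(-82 + C\right)}{3}$)
$O{\left(L{\left(0 - 4 \left(-3\right) 0,-8 \right)} \right)} - 13120 = \frac{\frac{14 - -16 + 7 \left(0 - 4 \left(-3\right) 0\right) - \left(0 - 4 \left(-3\right) 0\right) \left(-8\right)}{-15 + 2 \left(-8\right)} \left(-82 + \frac{14 - -16 + 7 \left(0 - 4 \left(-3\right) 0\right) - \left(0 - 4 \left(-3\right) 0\right) \left(-8\right)}{-15 + 2 \left(-8\right)}\right)}{3} - 13120 = \frac{\frac{14 + 16 + 7 \left(0 - \left(-12\right) 0\right) - \left(0 - \left(-12\right) 0\right) \left(-8\right)}{-15 - 16} \left(-82 + \frac{14 + 16 + 7 \left(0 - \left(-12\right) 0\right) - \left(0 - \left(-12\right) 0\right) \left(-8\right)}{-15 - 16}\right)}{3} - 13120 = \frac{\frac{14 + 16 + 7 \left(0 - 0\right) - \left(0 - 0\right) \left(-8\right)}{-31} \left(-82 + \frac{14 + 16 + 7 \left(0 - 0\right) - \left(0 - 0\right) \left(-8\right)}{-31}\right)}{3} - 13120 = \frac{- \frac{14 + 16 + 7 \left(0 + 0\right) - \left(0 + 0\right) \left(-8\right)}{31} \left(-82 - \frac{14 + 16 + 7 \left(0 + 0\right) - \left(0 + 0\right) \left(-8\right)}{31}\right)}{3} - 13120 = \frac{- \frac{14 + 16 + 7 \cdot 0 - 0 \left(-8\right)}{31} \left(-82 - \frac{14 + 16 + 7 \cdot 0 - 0 \left(-8\right)}{31}\right)}{3} - 13120 = \frac{- \frac{14 + 16 + 0 + 0}{31} \left(-82 - \frac{14 + 16 + 0 + 0}{31}\right)}{3} - 13120 = \frac{\left(- \frac{1}{31}\right) 30 \left(-82 - \frac{30}{31}\right)}{3} - 13120 = \frac{1}{3} \left(- \frac{30}{31}\right) \left(-82 - \frac{30}{31}\right) - 13120 = \frac{1}{3} \left(- \frac{30}{31}\right) \left(- \frac{2572}{31}\right) - 13120 = \frac{25720}{961} - 13120 = - \frac{12582600}{961}$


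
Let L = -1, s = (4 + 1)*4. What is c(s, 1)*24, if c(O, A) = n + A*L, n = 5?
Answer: 96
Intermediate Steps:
s = 20 (s = 5*4 = 20)
c(O, A) = 5 - A (c(O, A) = 5 + A*(-1) = 5 - A)
c(s, 1)*24 = (5 - 1*1)*24 = (5 - 1)*24 = 4*24 = 96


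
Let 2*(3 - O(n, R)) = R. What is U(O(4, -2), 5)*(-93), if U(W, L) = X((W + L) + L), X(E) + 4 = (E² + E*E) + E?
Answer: -37386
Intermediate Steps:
O(n, R) = 3 - R/2
X(E) = -4 + E + 2*E² (X(E) = -4 + ((E² + E*E) + E) = -4 + ((E² + E²) + E) = -4 + (2*E² + E) = -4 + (E + 2*E²) = -4 + E + 2*E²)
U(W, L) = -4 + W + 2*L + 2*(W + 2*L)² (U(W, L) = -4 + ((W + L) + L) + 2*((W + L) + L)² = -4 + ((L + W) + L) + 2*((L + W) + L)² = -4 + (W + 2*L) + 2*(W + 2*L)² = -4 + W + 2*L + 2*(W + 2*L)²)
U(O(4, -2), 5)*(-93) = (-4 + (3 - ½*(-2)) + 2*5 + 2*((3 - ½*(-2)) + 2*5)²)*(-93) = (-4 + (3 + 1) + 10 + 2*((3 + 1) + 10)²)*(-93) = (-4 + 4 + 10 + 2*(4 + 10)²)*(-93) = (-4 + 4 + 10 + 2*14²)*(-93) = (-4 + 4 + 10 + 2*196)*(-93) = (-4 + 4 + 10 + 392)*(-93) = 402*(-93) = -37386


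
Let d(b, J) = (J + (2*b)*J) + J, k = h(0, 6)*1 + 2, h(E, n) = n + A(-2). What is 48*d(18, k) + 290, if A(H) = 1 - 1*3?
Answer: 11234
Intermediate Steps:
A(H) = -2 (A(H) = 1 - 3 = -2)
h(E, n) = -2 + n (h(E, n) = n - 2 = -2 + n)
k = 6 (k = (-2 + 6)*1 + 2 = 4*1 + 2 = 4 + 2 = 6)
d(b, J) = 2*J + 2*J*b (d(b, J) = (J + 2*J*b) + J = 2*J + 2*J*b)
48*d(18, k) + 290 = 48*(2*6*(1 + 18)) + 290 = 48*(2*6*19) + 290 = 48*228 + 290 = 10944 + 290 = 11234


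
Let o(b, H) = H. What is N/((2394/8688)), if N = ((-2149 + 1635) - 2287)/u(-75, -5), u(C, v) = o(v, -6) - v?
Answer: 4055848/399 ≈ 10165.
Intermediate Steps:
u(C, v) = -6 - v
N = 2801 (N = ((-2149 + 1635) - 2287)/(-6 - 1*(-5)) = (-514 - 2287)/(-6 + 5) = -2801/(-1) = -2801*(-1) = 2801)
N/((2394/8688)) = 2801/((2394/8688)) = 2801/((2394*(1/8688))) = 2801/(399/1448) = 2801*(1448/399) = 4055848/399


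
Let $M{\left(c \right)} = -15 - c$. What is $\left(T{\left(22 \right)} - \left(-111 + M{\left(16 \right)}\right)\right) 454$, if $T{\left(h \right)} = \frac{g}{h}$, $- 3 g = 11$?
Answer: $\frac{193177}{3} \approx 64392.0$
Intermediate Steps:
$g = - \frac{11}{3}$ ($g = \left(- \frac{1}{3}\right) 11 = - \frac{11}{3} \approx -3.6667$)
$T{\left(h \right)} = - \frac{11}{3 h}$
$\left(T{\left(22 \right)} - \left(-111 + M{\left(16 \right)}\right)\right) 454 = \left(- \frac{11}{3 \cdot 22} + \left(111 - \left(-15 - 16\right)\right)\right) 454 = \left(\left(- \frac{11}{3}\right) \frac{1}{22} + \left(111 - \left(-15 - 16\right)\right)\right) 454 = \left(- \frac{1}{6} + \left(111 - -31\right)\right) 454 = \left(- \frac{1}{6} + \left(111 + 31\right)\right) 454 = \left(- \frac{1}{6} + 142\right) 454 = \frac{851}{6} \cdot 454 = \frac{193177}{3}$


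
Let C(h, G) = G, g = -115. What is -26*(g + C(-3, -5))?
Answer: 3120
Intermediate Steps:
-26*(g + C(-3, -5)) = -26*(-115 - 5) = -26*(-120) = 3120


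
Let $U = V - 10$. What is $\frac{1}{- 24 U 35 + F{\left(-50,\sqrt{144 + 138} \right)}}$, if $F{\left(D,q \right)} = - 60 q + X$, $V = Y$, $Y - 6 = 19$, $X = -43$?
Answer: $- \frac{269}{3379367} + \frac{60 \sqrt{282}}{158830249} \approx -7.3257 \cdot 10^{-5}$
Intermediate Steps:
$Y = 25$ ($Y = 6 + 19 = 25$)
$V = 25$
$U = 15$ ($U = 25 - 10 = 15$)
$F{\left(D,q \right)} = -43 - 60 q$ ($F{\left(D,q \right)} = - 60 q - 43 = -43 - 60 q$)
$\frac{1}{- 24 U 35 + F{\left(-50,\sqrt{144 + 138} \right)}} = \frac{1}{\left(-24\right) 15 \cdot 35 - \left(43 + 60 \sqrt{144 + 138}\right)} = \frac{1}{\left(-360\right) 35 - \left(43 + 60 \sqrt{282}\right)} = \frac{1}{-12600 - \left(43 + 60 \sqrt{282}\right)} = \frac{1}{-12643 - 60 \sqrt{282}}$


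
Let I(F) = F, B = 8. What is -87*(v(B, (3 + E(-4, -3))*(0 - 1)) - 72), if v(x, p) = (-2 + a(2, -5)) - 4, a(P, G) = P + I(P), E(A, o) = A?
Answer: 6438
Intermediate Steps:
a(P, G) = 2*P (a(P, G) = P + P = 2*P)
v(x, p) = -2 (v(x, p) = (-2 + 2*2) - 4 = (-2 + 4) - 4 = 2 - 4 = -2)
-87*(v(B, (3 + E(-4, -3))*(0 - 1)) - 72) = -87*(-2 - 72) = -87*(-74) = 6438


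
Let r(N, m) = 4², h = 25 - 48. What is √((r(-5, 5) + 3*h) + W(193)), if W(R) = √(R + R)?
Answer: √(-53 + √386) ≈ 5.7752*I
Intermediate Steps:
h = -23
r(N, m) = 16
W(R) = √2*√R (W(R) = √(2*R) = √2*√R)
√((r(-5, 5) + 3*h) + W(193)) = √((16 + 3*(-23)) + √2*√193) = √((16 - 69) + √386) = √(-53 + √386)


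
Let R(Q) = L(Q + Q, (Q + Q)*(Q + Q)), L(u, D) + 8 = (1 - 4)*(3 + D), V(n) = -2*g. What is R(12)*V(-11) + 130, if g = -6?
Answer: -20810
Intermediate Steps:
V(n) = 12 (V(n) = -2*(-6) = 12)
L(u, D) = -17 - 3*D (L(u, D) = -8 + (1 - 4)*(3 + D) = -8 - 3*(3 + D) = -8 + (-9 - 3*D) = -17 - 3*D)
R(Q) = -17 - 12*Q² (R(Q) = -17 - 3*(Q + Q)*(Q + Q) = -17 - 3*2*Q*2*Q = -17 - 12*Q²)
R(12)*V(-11) + 130 = (-17 - 12*12²)*12 + 130 = (-17 - 12*144)*12 + 130 = (-17 - 1728)*12 + 130 = -1745*12 + 130 = -20940 + 130 = -20810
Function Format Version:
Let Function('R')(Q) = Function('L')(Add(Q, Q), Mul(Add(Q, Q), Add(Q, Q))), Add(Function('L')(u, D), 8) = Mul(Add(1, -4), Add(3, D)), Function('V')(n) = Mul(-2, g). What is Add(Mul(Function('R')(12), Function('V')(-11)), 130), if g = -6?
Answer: -20810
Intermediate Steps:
Function('V')(n) = 12 (Function('V')(n) = Mul(-2, -6) = 12)
Function('L')(u, D) = Add(-17, Mul(-3, D)) (Function('L')(u, D) = Add(-8, Mul(Add(1, -4), Add(3, D))) = Add(-8, Mul(-3, Add(3, D))) = Add(-8, Add(-9, Mul(-3, D))) = Add(-17, Mul(-3, D)))
Function('R')(Q) = Add(-17, Mul(-12, Pow(Q, 2))) (Function('R')(Q) = Add(-17, Mul(-3, Mul(Add(Q, Q), Add(Q, Q)))) = Add(-17, Mul(-3, Mul(Mul(2, Q), Mul(2, Q)))) = Add(-17, Mul(-3, Mul(4, Pow(Q, 2)))) = Add(-17, Mul(-12, Pow(Q, 2))))
Add(Mul(Function('R')(12), Function('V')(-11)), 130) = Add(Mul(Add(-17, Mul(-12, Pow(12, 2))), 12), 130) = Add(Mul(Add(-17, Mul(-12, 144)), 12), 130) = Add(Mul(Add(-17, -1728), 12), 130) = Add(Mul(-1745, 12), 130) = Add(-20940, 130) = -20810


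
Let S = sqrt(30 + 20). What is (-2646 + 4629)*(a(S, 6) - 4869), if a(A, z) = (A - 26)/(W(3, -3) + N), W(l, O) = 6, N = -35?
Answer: -279950025/29 - 9915*sqrt(2)/29 ≈ -9.6539e+6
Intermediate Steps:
S = 5*sqrt(2) (S = sqrt(50) = 5*sqrt(2) ≈ 7.0711)
a(A, z) = 26/29 - A/29 (a(A, z) = (A - 26)/(6 - 35) = (-26 + A)/(-29) = (-26 + A)*(-1/29) = 26/29 - A/29)
(-2646 + 4629)*(a(S, 6) - 4869) = (-2646 + 4629)*((26/29 - 5*sqrt(2)/29) - 4869) = 1983*((26/29 - 5*sqrt(2)/29) - 4869) = 1983*(-141175/29 - 5*sqrt(2)/29) = -279950025/29 - 9915*sqrt(2)/29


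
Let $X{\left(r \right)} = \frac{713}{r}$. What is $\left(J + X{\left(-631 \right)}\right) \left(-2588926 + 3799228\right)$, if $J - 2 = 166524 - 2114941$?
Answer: $- \frac{1488006493454556}{631} \approx -2.3582 \cdot 10^{12}$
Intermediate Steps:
$J = -1948415$ ($J = 2 + \left(166524 - 2114941\right) = 2 - 1948417 = -1948415$)
$\left(J + X{\left(-631 \right)}\right) \left(-2588926 + 3799228\right) = \left(-1948415 + \frac{713}{-631}\right) \left(-2588926 + 3799228\right) = \left(-1948415 + 713 \left(- \frac{1}{631}\right)\right) 1210302 = \left(-1948415 - \frac{713}{631}\right) 1210302 = \left(- \frac{1229450578}{631}\right) 1210302 = - \frac{1488006493454556}{631}$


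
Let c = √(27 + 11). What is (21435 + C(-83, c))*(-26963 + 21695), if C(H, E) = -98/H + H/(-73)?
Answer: -684253713744/6059 ≈ -1.1293e+8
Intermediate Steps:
c = √38 ≈ 6.1644
C(H, E) = -98/H - H/73 (C(H, E) = -98/H + H*(-1/73) = -98/H - H/73)
(21435 + C(-83, c))*(-26963 + 21695) = (21435 + (-98/(-83) - 1/73*(-83)))*(-26963 + 21695) = (21435 + (-98*(-1/83) + 83/73))*(-5268) = (21435 + (98/83 + 83/73))*(-5268) = (21435 + 14043/6059)*(-5268) = (129888708/6059)*(-5268) = -684253713744/6059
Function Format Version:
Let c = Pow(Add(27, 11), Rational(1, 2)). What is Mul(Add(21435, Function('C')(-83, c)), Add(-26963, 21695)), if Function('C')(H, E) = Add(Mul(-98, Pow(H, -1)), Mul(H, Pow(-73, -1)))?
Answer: Rational(-684253713744, 6059) ≈ -1.1293e+8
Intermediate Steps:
c = Pow(38, Rational(1, 2)) ≈ 6.1644
Function('C')(H, E) = Add(Mul(-98, Pow(H, -1)), Mul(Rational(-1, 73), H)) (Function('C')(H, E) = Add(Mul(-98, Pow(H, -1)), Mul(H, Rational(-1, 73))) = Add(Mul(-98, Pow(H, -1)), Mul(Rational(-1, 73), H)))
Mul(Add(21435, Function('C')(-83, c)), Add(-26963, 21695)) = Mul(Add(21435, Add(Mul(-98, Pow(-83, -1)), Mul(Rational(-1, 73), -83))), Add(-26963, 21695)) = Mul(Add(21435, Add(Mul(-98, Rational(-1, 83)), Rational(83, 73))), -5268) = Mul(Add(21435, Add(Rational(98, 83), Rational(83, 73))), -5268) = Mul(Add(21435, Rational(14043, 6059)), -5268) = Mul(Rational(129888708, 6059), -5268) = Rational(-684253713744, 6059)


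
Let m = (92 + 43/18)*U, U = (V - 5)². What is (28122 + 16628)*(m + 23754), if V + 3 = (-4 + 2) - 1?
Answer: 14166753625/9 ≈ 1.5741e+9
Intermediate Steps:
V = -6 (V = -3 + ((-4 + 2) - 1) = -3 + (-2 - 1) = -3 - 3 = -6)
U = 121 (U = (-6 - 5)² = (-11)² = 121)
m = 205579/18 (m = (92 + 43/18)*121 = (1699/18)*121 = 205579/18 ≈ 11421.)
(28122 + 16628)*(m + 23754) = (28122 + 16628)*(205579/18 + 23754) = 44750*(633151/18) = 14166753625/9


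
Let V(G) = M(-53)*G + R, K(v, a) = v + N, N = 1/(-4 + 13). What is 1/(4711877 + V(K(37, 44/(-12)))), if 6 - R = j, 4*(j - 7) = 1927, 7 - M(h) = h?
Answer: 12/56563451 ≈ 2.1215e-7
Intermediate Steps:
M(h) = 7 - h
N = ⅑ (N = 1/9 = ⅑ ≈ 0.11111)
j = 1955/4 (j = 7 + (¼)*1927 = 7 + 1927/4 = 1955/4 ≈ 488.75)
R = -1931/4 (R = 6 - 1*1955/4 = 6 - 1955/4 = -1931/4 ≈ -482.75)
K(v, a) = ⅑ + v (K(v, a) = v + ⅑ = ⅑ + v)
V(G) = -1931/4 + 60*G (V(G) = (7 - 1*(-53))*G - 1931/4 = (7 + 53)*G - 1931/4 = 60*G - 1931/4 = -1931/4 + 60*G)
1/(4711877 + V(K(37, 44/(-12)))) = 1/(4711877 + (-1931/4 + 60*(⅑ + 37))) = 1/(4711877 + (-1931/4 + 60*(334/9))) = 1/(4711877 + (-1931/4 + 6680/3)) = 1/(4711877 + 20927/12) = 1/(56563451/12) = 12/56563451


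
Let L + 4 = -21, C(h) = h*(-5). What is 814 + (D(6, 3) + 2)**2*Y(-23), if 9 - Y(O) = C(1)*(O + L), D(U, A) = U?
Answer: -13970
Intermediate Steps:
C(h) = -5*h
L = -25 (L = -4 - 21 = -25)
Y(O) = -116 + 5*O (Y(O) = 9 - (-5*1)*(O - 25) = 9 - (-5)*(-25 + O) = 9 - (125 - 5*O) = 9 + (-125 + 5*O) = -116 + 5*O)
814 + (D(6, 3) + 2)**2*Y(-23) = 814 + (6 + 2)**2*(-116 + 5*(-23)) = 814 + 8**2*(-116 - 115) = 814 + 64*(-231) = 814 - 14784 = -13970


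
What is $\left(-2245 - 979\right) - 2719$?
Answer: $-5943$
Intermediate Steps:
$\left(-2245 - 979\right) - 2719 = -3224 - 2719 = -5943$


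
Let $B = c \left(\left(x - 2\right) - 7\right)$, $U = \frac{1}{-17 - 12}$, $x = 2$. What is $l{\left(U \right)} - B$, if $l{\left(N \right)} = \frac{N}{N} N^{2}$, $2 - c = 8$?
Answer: $- \frac{35321}{841} \approx -41.999$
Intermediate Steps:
$c = -6$ ($c = 2 - 8 = -6$)
$U = - \frac{1}{29}$ ($U = \frac{1}{-29} = - \frac{1}{29} \approx -0.034483$)
$l{\left(N \right)} = N^{2}$ ($l{\left(N \right)} = 1 N^{2} = N^{2}$)
$B = 42$ ($B = - 6 \left(\left(2 - 2\right) - 7\right) = - 6 \left(0 - 7\right) = \left(-6\right) \left(-7\right) = 42$)
$l{\left(U \right)} - B = \left(- \frac{1}{29}\right)^{2} - 42 = \frac{1}{841} - 42 = - \frac{35321}{841}$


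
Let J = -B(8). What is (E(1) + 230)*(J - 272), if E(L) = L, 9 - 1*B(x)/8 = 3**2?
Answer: -62832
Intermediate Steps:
B(x) = 0 (B(x) = 72 - 8*3**2 = 72 - 8*9 = 72 - 72 = 0)
J = 0 (J = -1*0 = 0)
(E(1) + 230)*(J - 272) = (1 + 230)*(0 - 272) = 231*(-272) = -62832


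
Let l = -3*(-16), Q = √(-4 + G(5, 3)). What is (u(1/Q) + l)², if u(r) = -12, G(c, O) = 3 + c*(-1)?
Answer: 1296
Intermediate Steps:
G(c, O) = 3 - c
Q = I*√6 (Q = √(-4 + (3 - 1*5)) = √(-4 + (3 - 5)) = √(-4 - 2) = √(-6) = I*√6 ≈ 2.4495*I)
l = 48
(u(1/Q) + l)² = (-12 + 48)² = 36² = 1296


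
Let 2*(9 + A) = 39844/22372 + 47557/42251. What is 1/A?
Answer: -33758549/254766333 ≈ -0.13251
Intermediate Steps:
A = -254766333/33758549 (A = -9 + (39844/22372 + 47557/42251)/2 = -9 + (39844*(1/22372) + 47557*(1/42251))/2 = -9 + (1423/799 + 47557/42251)/2 = -9 + (½)*(98121216/33758549) = -9 + 49060608/33758549 = -254766333/33758549 ≈ -7.5467)
1/A = 1/(-254766333/33758549) = -33758549/254766333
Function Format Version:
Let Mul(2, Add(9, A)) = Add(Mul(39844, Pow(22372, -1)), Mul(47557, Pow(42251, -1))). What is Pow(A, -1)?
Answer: Rational(-33758549, 254766333) ≈ -0.13251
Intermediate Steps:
A = Rational(-254766333, 33758549) (A = Add(-9, Mul(Rational(1, 2), Add(Mul(39844, Pow(22372, -1)), Mul(47557, Pow(42251, -1))))) = Add(-9, Mul(Rational(1, 2), Add(Mul(39844, Rational(1, 22372)), Mul(47557, Rational(1, 42251))))) = Add(-9, Mul(Rational(1, 2), Add(Rational(1423, 799), Rational(47557, 42251)))) = Add(-9, Mul(Rational(1, 2), Rational(98121216, 33758549))) = Add(-9, Rational(49060608, 33758549)) = Rational(-254766333, 33758549) ≈ -7.5467)
Pow(A, -1) = Pow(Rational(-254766333, 33758549), -1) = Rational(-33758549, 254766333)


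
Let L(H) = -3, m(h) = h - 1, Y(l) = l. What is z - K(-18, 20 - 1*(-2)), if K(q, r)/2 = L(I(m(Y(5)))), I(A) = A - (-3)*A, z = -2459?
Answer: -2453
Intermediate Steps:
m(h) = -1 + h
I(A) = 4*A (I(A) = A + 3*A = 4*A)
K(q, r) = -6 (K(q, r) = 2*(-3) = -6)
z - K(-18, 20 - 1*(-2)) = -2459 - 1*(-6) = -2459 + 6 = -2453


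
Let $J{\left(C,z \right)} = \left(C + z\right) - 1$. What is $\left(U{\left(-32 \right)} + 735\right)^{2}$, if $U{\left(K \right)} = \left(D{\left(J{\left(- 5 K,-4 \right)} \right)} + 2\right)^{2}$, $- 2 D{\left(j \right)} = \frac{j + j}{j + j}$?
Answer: $\frac{8696601}{16} \approx 5.4354 \cdot 10^{5}$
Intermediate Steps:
$J{\left(C,z \right)} = -1 + C + z$
$D{\left(j \right)} = - \frac{1}{2}$ ($D{\left(j \right)} = - \frac{\left(j + j\right) \frac{1}{j + j}}{2} = - \frac{2 j \frac{1}{2 j}}{2} = \left(- \frac{1}{2}\right) 1 = - \frac{1}{2}$)
$U{\left(K \right)} = \frac{9}{4}$ ($U{\left(K \right)} = \left(- \frac{1}{2} + 2\right)^{2} = \left(\frac{3}{2}\right)^{2} = \frac{9}{4}$)
$\left(U{\left(-32 \right)} + 735\right)^{2} = \left(\frac{9}{4} + 735\right)^{2} = \left(\frac{2949}{4}\right)^{2} = \frac{8696601}{16}$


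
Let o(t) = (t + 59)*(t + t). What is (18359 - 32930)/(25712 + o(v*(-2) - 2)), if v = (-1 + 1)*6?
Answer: -14571/25484 ≈ -0.57177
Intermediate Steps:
v = 0 (v = 0*6 = 0)
o(t) = 2*t*(59 + t) (o(t) = (59 + t)*(2*t) = 2*t*(59 + t))
(18359 - 32930)/(25712 + o(v*(-2) - 2)) = (18359 - 32930)/(25712 + 2*(0*(-2) - 2)*(59 + (0*(-2) - 2))) = -14571/(25712 + 2*(0 - 2)*(59 + (0 - 2))) = -14571/(25712 + 2*(-2)*(59 - 2)) = -14571/(25712 + 2*(-2)*57) = -14571/(25712 - 228) = -14571/25484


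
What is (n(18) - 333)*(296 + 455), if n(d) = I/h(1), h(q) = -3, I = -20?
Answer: -735229/3 ≈ -2.4508e+5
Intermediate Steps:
n(d) = 20/3 (n(d) = -20/(-3) = -20*(-⅓) = 20/3)
(n(18) - 333)*(296 + 455) = (20/3 - 333)*(296 + 455) = -979/3*751 = -735229/3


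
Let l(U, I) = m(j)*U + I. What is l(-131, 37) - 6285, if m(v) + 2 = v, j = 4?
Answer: -6510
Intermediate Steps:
m(v) = -2 + v
l(U, I) = I + 2*U (l(U, I) = (-2 + 4)*U + I = 2*U + I = I + 2*U)
l(-131, 37) - 6285 = (37 + 2*(-131)) - 6285 = (37 - 262) - 6285 = -225 - 6285 = -6510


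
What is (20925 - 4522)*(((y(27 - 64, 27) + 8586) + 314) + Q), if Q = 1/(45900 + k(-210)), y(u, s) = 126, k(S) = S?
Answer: 6764563426223/45690 ≈ 1.4805e+8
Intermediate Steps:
Q = 1/45690 (Q = 1/(45900 - 210) = 1/45690 ≈ 2.1887e-5)
(20925 - 4522)*(((y(27 - 64, 27) + 8586) + 314) + Q) = (20925 - 4522)*(((126 + 8586) + 314) + 1/45690) = 16403*((8712 + 314) + 1/45690) = 16403*(9026 + 1/45690) = 16403*(412397941/45690) = 6764563426223/45690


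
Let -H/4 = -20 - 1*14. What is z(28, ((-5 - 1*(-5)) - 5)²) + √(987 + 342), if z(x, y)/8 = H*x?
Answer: 30464 + √1329 ≈ 30500.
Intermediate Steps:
H = 136 (H = -4*(-20 - 1*14) = -4*(-20 - 14) = -4*(-34) = 136)
z(x, y) = 1088*x (z(x, y) = 8*(136*x) = 1088*x)
z(28, ((-5 - 1*(-5)) - 5)²) + √(987 + 342) = 1088*28 + √(987 + 342) = 30464 + √1329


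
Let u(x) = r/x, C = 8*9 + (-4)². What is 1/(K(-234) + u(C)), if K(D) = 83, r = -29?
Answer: 88/7275 ≈ 0.012096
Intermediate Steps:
C = 88 (C = 72 + 16 = 88)
u(x) = -29/x
1/(K(-234) + u(C)) = 1/(83 - 29/88) = 1/(7275/88) = 88/7275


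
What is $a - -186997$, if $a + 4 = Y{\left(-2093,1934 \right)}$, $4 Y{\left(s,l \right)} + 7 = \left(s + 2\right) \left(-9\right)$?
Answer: $191696$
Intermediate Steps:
$Y{\left(s,l \right)} = - \frac{25}{4} - \frac{9 s}{4}$ ($Y{\left(s,l \right)} = - \frac{7}{4} + \frac{\left(s + 2\right) \left(-9\right)}{4} = - \frac{7}{4} + \frac{\left(2 + s\right) \left(-9\right)}{4} = - \frac{7}{4} + \frac{-18 - 9 s}{4} = - \frac{7}{4} - \left(\frac{9}{2} + \frac{9 s}{4}\right) = - \frac{25}{4} - \frac{9 s}{4}$)
$a = 4699$ ($a = -4 - -4703 = -4 + \left(- \frac{25}{4} + \frac{18837}{4}\right) = -4 + 4703 = 4699$)
$a - -186997 = 4699 - -186997 = 4699 + \left(187443 - 446\right) = 4699 + 186997 = 191696$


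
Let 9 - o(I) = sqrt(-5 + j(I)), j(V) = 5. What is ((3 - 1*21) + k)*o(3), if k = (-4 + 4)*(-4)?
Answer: -162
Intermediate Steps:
o(I) = 9 (o(I) = 9 - sqrt(-5 + 5) = 9 - sqrt(0) = 9 - 1*0 = 9 + 0 = 9)
k = 0 (k = 0*(-4) = 0)
((3 - 1*21) + k)*o(3) = ((3 - 1*21) + 0)*9 = ((3 - 21) + 0)*9 = (-18 + 0)*9 = -18*9 = -162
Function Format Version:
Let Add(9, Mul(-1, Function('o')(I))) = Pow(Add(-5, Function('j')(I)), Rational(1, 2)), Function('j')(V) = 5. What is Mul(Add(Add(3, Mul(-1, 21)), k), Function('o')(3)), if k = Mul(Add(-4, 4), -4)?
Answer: -162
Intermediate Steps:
Function('o')(I) = 9 (Function('o')(I) = Add(9, Mul(-1, Pow(Add(-5, 5), Rational(1, 2)))) = Add(9, Mul(-1, Pow(0, Rational(1, 2)))) = Add(9, Mul(-1, 0)) = Add(9, 0) = 9)
k = 0 (k = Mul(0, -4) = 0)
Mul(Add(Add(3, Mul(-1, 21)), k), Function('o')(3)) = Mul(Add(Add(3, Mul(-1, 21)), 0), 9) = Mul(Add(Add(3, -21), 0), 9) = Mul(Add(-18, 0), 9) = Mul(-18, 9) = -162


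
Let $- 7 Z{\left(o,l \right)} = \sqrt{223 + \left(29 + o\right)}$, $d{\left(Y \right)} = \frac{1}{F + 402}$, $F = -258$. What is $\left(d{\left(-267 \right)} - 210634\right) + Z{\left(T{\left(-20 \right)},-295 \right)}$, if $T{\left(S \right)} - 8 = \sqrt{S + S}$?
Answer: $- \frac{30331295}{144} - \frac{\sqrt{260 + 2 i \sqrt{10}}}{7} \approx -2.1064 \cdot 10^{5} - 0.028015 i$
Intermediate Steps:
$d{\left(Y \right)} = \frac{1}{144}$ ($d{\left(Y \right)} = \frac{1}{-258 + 402} = \frac{1}{144}$)
$T{\left(S \right)} = 8 + \sqrt{2} \sqrt{S}$ ($T{\left(S \right)} = 8 + \sqrt{S + S} = 8 + \sqrt{2 S} = 8 + \sqrt{2} \sqrt{S}$)
$Z{\left(o,l \right)} = - \frac{\sqrt{252 + o}}{7}$ ($Z{\left(o,l \right)} = - \frac{\sqrt{223 + \left(29 + o\right)}}{7} = - \frac{\sqrt{252 + o}}{7}$)
$\left(d{\left(-267 \right)} - 210634\right) + Z{\left(T{\left(-20 \right)},-295 \right)} = \left(\frac{1}{144} - 210634\right) - \frac{\sqrt{252 + \left(8 + \sqrt{2} \sqrt{-20}\right)}}{7} = - \frac{30331295}{144} - \frac{\sqrt{252 + \left(8 + \sqrt{2} \cdot 2 i \sqrt{5}\right)}}{7} = - \frac{30331295}{144} - \frac{\sqrt{252 + \left(8 + 2 i \sqrt{10}\right)}}{7} = - \frac{30331295}{144} - \frac{\sqrt{260 + 2 i \sqrt{10}}}{7}$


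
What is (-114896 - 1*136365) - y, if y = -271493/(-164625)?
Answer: -41364113618/164625 ≈ -2.5126e+5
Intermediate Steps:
y = 271493/164625 (y = -271493*(-1/164625) = 271493/164625 ≈ 1.6492)
(-114896 - 1*136365) - y = (-114896 - 1*136365) - 1*271493/164625 = (-114896 - 136365) - 271493/164625 = -251261 - 271493/164625 = -41364113618/164625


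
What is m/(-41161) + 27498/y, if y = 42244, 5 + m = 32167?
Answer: -113403175/869402642 ≈ -0.13044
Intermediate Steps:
m = 32162 (m = -5 + 32167 = 32162)
m/(-41161) + 27498/y = 32162/(-41161) + 27498/42244 = 32162*(-1/41161) + 27498*(1/42244) = -32162/41161 + 13749/21122 = -113403175/869402642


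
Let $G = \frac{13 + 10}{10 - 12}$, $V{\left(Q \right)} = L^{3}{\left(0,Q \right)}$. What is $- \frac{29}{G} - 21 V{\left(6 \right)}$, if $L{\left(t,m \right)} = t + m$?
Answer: $- \frac{104270}{23} \approx -4533.5$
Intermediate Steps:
$L{\left(t,m \right)} = m + t$
$V{\left(Q \right)} = Q^{3}$ ($V{\left(Q \right)} = \left(Q + 0\right)^{3} = Q^{3}$)
$G = - \frac{23}{2}$ ($G = \frac{23}{-2} = 23 \left(- \frac{1}{2}\right) = - \frac{23}{2} \approx -11.5$)
$- \frac{29}{G} - 21 V{\left(6 \right)} = - \frac{29}{- \frac{23}{2}} - 21 \cdot 6^{3} = \left(-29\right) \left(- \frac{2}{23}\right) - 4536 = \frac{58}{23} - 4536 = - \frac{104270}{23}$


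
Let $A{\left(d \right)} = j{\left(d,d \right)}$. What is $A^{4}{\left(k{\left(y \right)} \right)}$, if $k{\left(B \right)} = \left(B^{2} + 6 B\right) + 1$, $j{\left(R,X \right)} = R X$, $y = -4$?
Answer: $5764801$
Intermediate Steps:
$k{\left(B \right)} = 1 + B^{2} + 6 B$
$A{\left(d \right)} = d^{2}$ ($A{\left(d \right)} = d d = d^{2}$)
$A^{4}{\left(k{\left(y \right)} \right)} = \left(\left(1 + \left(-4\right)^{2} + 6 \left(-4\right)\right)^{2}\right)^{4} = \left(\left(1 + 16 - 24\right)^{2}\right)^{4} = \left(\left(-7\right)^{2}\right)^{4} = 49^{4} = 5764801$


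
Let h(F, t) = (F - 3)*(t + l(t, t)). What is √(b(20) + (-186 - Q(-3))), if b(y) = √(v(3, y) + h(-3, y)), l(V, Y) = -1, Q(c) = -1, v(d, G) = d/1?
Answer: √(-185 + I*√111) ≈ 0.38714 + 13.607*I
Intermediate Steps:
v(d, G) = d (v(d, G) = d*1 = d)
h(F, t) = (-1 + t)*(-3 + F) (h(F, t) = (F - 3)*(t - 1) = (-3 + F)*(-1 + t) = (-1 + t)*(-3 + F))
b(y) = √(9 - 6*y) (b(y) = √(3 + (3 - 1*(-3) - 3*y - 3*y)) = √(3 + (3 + 3 - 3*y - 3*y)) = √(3 + (6 - 6*y)) = √(9 - 6*y))
√(b(20) + (-186 - Q(-3))) = √(√(9 - 6*20) + (-186 - 1*(-1))) = √(√(9 - 120) + (-186 + 1)) = √(√(-111) - 185) = √(I*√111 - 185) = √(-185 + I*√111)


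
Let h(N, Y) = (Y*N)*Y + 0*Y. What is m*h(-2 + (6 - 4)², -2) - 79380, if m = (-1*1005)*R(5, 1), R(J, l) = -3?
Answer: -55260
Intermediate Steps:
h(N, Y) = N*Y² (h(N, Y) = (N*Y)*Y + 0 = N*Y² + 0 = N*Y²)
m = 3015 (m = -1*1005*(-3) = -1005*(-3) = 3015)
m*h(-2 + (6 - 4)², -2) - 79380 = 3015*((-2 + (6 - 4)²)*(-2)²) - 79380 = 3015*((-2 + 2²)*4) - 79380 = 3015*((-2 + 4)*4) - 79380 = 3015*(2*4) - 79380 = 3015*8 - 79380 = 24120 - 79380 = -55260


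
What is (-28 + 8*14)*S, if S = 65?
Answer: 5460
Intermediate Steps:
(-28 + 8*14)*S = (-28 + 8*14)*65 = (-28 + 112)*65 = 84*65 = 5460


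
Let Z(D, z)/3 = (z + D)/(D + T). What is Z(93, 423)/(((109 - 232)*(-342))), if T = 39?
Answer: 43/154242 ≈ 0.00027878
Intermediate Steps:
Z(D, z) = 3*(D + z)/(39 + D) (Z(D, z) = 3*((z + D)/(D + 39)) = 3*((D + z)/(39 + D)) = 3*(D + z)/(39 + D))
Z(93, 423)/(((109 - 232)*(-342))) = (3*(93 + 423)/(39 + 93))/(((109 - 232)*(-342))) = (3*516/132)/((-123*(-342))) = (3*(1/132)*516)/42066 = (129/11)*(1/42066) = 43/154242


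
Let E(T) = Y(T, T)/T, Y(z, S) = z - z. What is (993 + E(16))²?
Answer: 986049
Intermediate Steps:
Y(z, S) = 0
E(T) = 0 (E(T) = 0/T = 0)
(993 + E(16))² = (993 + 0)² = 993² = 986049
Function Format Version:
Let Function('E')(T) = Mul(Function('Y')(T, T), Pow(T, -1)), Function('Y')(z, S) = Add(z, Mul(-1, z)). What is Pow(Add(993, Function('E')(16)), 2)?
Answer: 986049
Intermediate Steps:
Function('Y')(z, S) = 0
Function('E')(T) = 0 (Function('E')(T) = Mul(0, Pow(T, -1)) = 0)
Pow(Add(993, Function('E')(16)), 2) = Pow(Add(993, 0), 2) = Pow(993, 2) = 986049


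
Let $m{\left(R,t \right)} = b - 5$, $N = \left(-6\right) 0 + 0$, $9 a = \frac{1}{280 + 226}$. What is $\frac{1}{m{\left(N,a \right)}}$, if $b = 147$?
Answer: $\frac{1}{142} \approx 0.0070423$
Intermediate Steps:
$a = \frac{1}{4554}$ ($a = \frac{1}{9 \left(280 + 226\right)} = \frac{1}{9 \cdot 506} = \frac{1}{9} \cdot \frac{1}{506} = \frac{1}{4554} \approx 0.00021959$)
$N = 0$ ($N = 0 + 0 = 0$)
$m{\left(R,t \right)} = 142$ ($m{\left(R,t \right)} = 147 - 5 = 142$)
$\frac{1}{m{\left(N,a \right)}} = \frac{1}{142}$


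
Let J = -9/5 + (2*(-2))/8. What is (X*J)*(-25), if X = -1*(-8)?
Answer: 460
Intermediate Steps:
X = 8
J = -23/10 (J = -9*1/5 - 4*1/8 = -9/5 - 1/2 = -23/10 ≈ -2.3000)
(X*J)*(-25) = (8*(-23/10))*(-25) = -92/5*(-25) = 460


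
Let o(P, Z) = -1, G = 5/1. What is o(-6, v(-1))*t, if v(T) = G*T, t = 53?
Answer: -53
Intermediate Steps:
G = 5 (G = 5*1 = 5)
v(T) = 5*T
o(-6, v(-1))*t = -1*53 = -53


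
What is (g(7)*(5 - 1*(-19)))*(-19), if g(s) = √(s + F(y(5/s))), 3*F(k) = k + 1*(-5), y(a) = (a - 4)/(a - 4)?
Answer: -152*√51 ≈ -1085.5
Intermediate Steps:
y(a) = 1 (y(a) = (-4 + a)/(-4 + a) = 1)
F(k) = -5/3 + k/3 (F(k) = (k + 1*(-5))/3 = (k - 5)/3 = (-5 + k)/3 = -5/3 + k/3)
g(s) = √(-4/3 + s) (g(s) = √(s + (-5/3 + (⅓)*1)) = √(s + (-5/3 + ⅓)) = √(s - 4/3) = √(-4/3 + s))
(g(7)*(5 - 1*(-19)))*(-19) = ((√(-12 + 9*7)/3)*(5 - 1*(-19)))*(-19) = ((√(-12 + 63)/3)*(5 + 19))*(-19) = ((√51/3)*24)*(-19) = (8*√51)*(-19) = -152*√51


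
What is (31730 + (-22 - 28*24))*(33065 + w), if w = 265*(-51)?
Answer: 606753800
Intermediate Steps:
w = -13515
(31730 + (-22 - 28*24))*(33065 + w) = (31730 + (-22 - 28*24))*(33065 - 13515) = (31730 + (-22 - 672))*19550 = (31730 - 694)*19550 = 31036*19550 = 606753800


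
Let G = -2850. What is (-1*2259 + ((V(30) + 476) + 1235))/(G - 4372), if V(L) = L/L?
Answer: 547/7222 ≈ 0.075741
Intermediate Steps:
V(L) = 1
(-1*2259 + ((V(30) + 476) + 1235))/(G - 4372) = (-1*2259 + ((1 + 476) + 1235))/(-2850 - 4372) = (-2259 + (477 + 1235))/(-7222) = (-2259 + 1712)*(-1/7222) = -547*(-1/7222) = 547/7222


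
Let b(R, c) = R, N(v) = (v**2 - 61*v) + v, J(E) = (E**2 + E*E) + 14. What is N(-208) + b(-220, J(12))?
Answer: 55524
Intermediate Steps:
J(E) = 14 + 2*E**2 (J(E) = (E**2 + E**2) + 14 = 2*E**2 + 14 = 14 + 2*E**2)
N(v) = v**2 - 60*v
N(-208) + b(-220, J(12)) = -208*(-60 - 208) - 220 = -208*(-268) - 220 = 55744 - 220 = 55524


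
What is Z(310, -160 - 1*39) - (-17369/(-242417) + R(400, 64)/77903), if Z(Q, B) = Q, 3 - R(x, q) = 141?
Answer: 836147705307/2697858793 ≈ 309.93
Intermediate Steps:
R(x, q) = -138 (R(x, q) = 3 - 1*141 = 3 - 141 = -138)
Z(310, -160 - 1*39) - (-17369/(-242417) + R(400, 64)/77903) = 310 - (-17369/(-242417) - 138/77903) = 310 - (-17369*(-1/242417) - 138*1/77903) = 310 - (17369/242417 - 138/77903) = 310 - 1*188520523/2697858793 = 310 - 188520523/2697858793 = 836147705307/2697858793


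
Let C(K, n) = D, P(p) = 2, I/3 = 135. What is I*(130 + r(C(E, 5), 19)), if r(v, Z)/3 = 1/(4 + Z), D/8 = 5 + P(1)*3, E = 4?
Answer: 1212165/23 ≈ 52703.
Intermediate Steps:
I = 405 (I = 3*135 = 405)
D = 88 (D = 8*(5 + 2*3) = 8*(5 + 6) = 8*11 = 88)
C(K, n) = 88
r(v, Z) = 3/(4 + Z)
I*(130 + r(C(E, 5), 19)) = 405*(130 + 3/(4 + 19)) = 405*(130 + 3/23) = 405*(2993/23) = 1212165/23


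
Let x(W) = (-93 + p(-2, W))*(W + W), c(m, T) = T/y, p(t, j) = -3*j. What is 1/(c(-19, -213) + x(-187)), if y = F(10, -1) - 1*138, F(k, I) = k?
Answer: -128/22403883 ≈ -5.7133e-6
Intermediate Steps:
y = -128 (y = 10 - 1*138 = 10 - 138 = -128)
c(m, T) = -T/128 (c(m, T) = T/(-128) = T*(-1/128) = -T/128)
x(W) = 2*W*(-93 - 3*W) (x(W) = (-93 - 3*W)*(W + W) = (-93 - 3*W)*(2*W) = 2*W*(-93 - 3*W))
1/(c(-19, -213) + x(-187)) = 1/(-1/128*(-213) - 6*(-187)*(31 - 187)) = 1/(213/128 - 6*(-187)*(-156)) = 1/(213/128 - 175032) = 1/(-22403883/128) = -128/22403883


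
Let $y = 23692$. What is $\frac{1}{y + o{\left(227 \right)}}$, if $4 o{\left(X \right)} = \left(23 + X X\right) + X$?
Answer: $\frac{4}{146547} \approx 2.7295 \cdot 10^{-5}$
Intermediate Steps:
$o{\left(X \right)} = \frac{23}{4} + \frac{X}{4} + \frac{X^{2}}{4}$ ($o{\left(X \right)} = \frac{\left(23 + X X\right) + X}{4} = \frac{\left(23 + X^{2}\right) + X}{4} = \frac{23 + X + X^{2}}{4} = \frac{23}{4} + \frac{X}{4} + \frac{X^{2}}{4}$)
$\frac{1}{y + o{\left(227 \right)}} = \frac{1}{23692 + \left(\frac{23}{4} + \frac{1}{4} \cdot 227 + \frac{227^{2}}{4}\right)} = \frac{1}{23692 + \left(\frac{23}{4} + \frac{227}{4} + \frac{1}{4} \cdot 51529\right)} = \frac{1}{23692 + \left(\frac{23}{4} + \frac{227}{4} + \frac{51529}{4}\right)} = \frac{1}{23692 + \frac{51779}{4}} = \frac{1}{\frac{146547}{4}} = \frac{4}{146547}$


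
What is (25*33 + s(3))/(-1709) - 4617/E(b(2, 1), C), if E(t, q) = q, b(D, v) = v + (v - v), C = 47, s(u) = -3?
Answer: -7929087/80323 ≈ -98.715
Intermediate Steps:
b(D, v) = v (b(D, v) = v + 0 = v)
(25*33 + s(3))/(-1709) - 4617/E(b(2, 1), C) = (25*33 - 3)/(-1709) - 4617/47 = (825 - 3)*(-1/1709) - 4617*1/47 = 822*(-1/1709) - 4617/47 = -822/1709 - 4617/47 = -7929087/80323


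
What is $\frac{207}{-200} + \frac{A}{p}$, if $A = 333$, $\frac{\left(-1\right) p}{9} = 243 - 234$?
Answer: $- \frac{9263}{1800} \approx -5.1461$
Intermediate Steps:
$p = -81$ ($p = - 9 \left(243 - 234\right) = \left(-9\right) 9 = -81$)
$\frac{207}{-200} + \frac{A}{p} = \frac{207}{-200} + \frac{333}{-81} = 207 \left(- \frac{1}{200}\right) + 333 \left(- \frac{1}{81}\right) = - \frac{207}{200} - \frac{37}{9} = - \frac{9263}{1800}$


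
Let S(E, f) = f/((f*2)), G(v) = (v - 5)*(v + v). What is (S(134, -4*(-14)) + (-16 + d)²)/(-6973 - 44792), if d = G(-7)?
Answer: -15403/34510 ≈ -0.44633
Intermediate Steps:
G(v) = 2*v*(-5 + v) (G(v) = (-5 + v)*(2*v) = 2*v*(-5 + v))
d = 168 (d = 2*(-7)*(-5 - 7) = 2*(-7)*(-12) = 168)
S(E, f) = ½ (S(E, f) = f/((2*f)) = f*(1/(2*f)) = ½)
(S(134, -4*(-14)) + (-16 + d)²)/(-6973 - 44792) = (½ + (-16 + 168)²)/(-6973 - 44792) = (½ + 152²)/(-51765) = (½ + 23104)*(-1/51765) = (46209/2)*(-1/51765) = -15403/34510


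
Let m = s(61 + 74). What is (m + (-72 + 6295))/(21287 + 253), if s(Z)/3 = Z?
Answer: 1657/5385 ≈ 0.30771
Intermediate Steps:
s(Z) = 3*Z
m = 405 (m = 3*(61 + 74) = 3*135 = 405)
(m + (-72 + 6295))/(21287 + 253) = (405 + (-72 + 6295))/(21287 + 253) = (405 + 6223)/21540 = 6628*(1/21540) = 1657/5385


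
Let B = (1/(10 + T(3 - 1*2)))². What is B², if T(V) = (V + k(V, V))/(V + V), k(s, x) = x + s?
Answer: 16/279841 ≈ 5.7175e-5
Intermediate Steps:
k(s, x) = s + x
T(V) = 3/2 (T(V) = (V + (V + V))/(V + V) = (V + 2*V)/((2*V)) = (3*V)*(1/(2*V)) = 3/2)
B = 4/529 (B = (1/(10 + 3/2))² = (1/(23/2))² = (2/23)² = 4/529 ≈ 0.0075614)
B² = (4/529)² = 16/279841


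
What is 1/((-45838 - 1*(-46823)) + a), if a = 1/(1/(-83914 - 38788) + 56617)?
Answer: 6947019133/6842813968707 ≈ 0.0010152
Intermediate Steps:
a = 122702/6947019133 (a = 1/(1/(-122702) + 56617) = 1/(-1/122702 + 56617) = 1/(6947019133/122702) = 122702/6947019133 ≈ 1.7663e-5)
1/((-45838 - 1*(-46823)) + a) = 1/((-45838 - 1*(-46823)) + 122702/6947019133) = 1/((-45838 + 46823) + 122702/6947019133) = 1/(985 + 122702/6947019133) = 1/(6842813968707/6947019133) = 6947019133/6842813968707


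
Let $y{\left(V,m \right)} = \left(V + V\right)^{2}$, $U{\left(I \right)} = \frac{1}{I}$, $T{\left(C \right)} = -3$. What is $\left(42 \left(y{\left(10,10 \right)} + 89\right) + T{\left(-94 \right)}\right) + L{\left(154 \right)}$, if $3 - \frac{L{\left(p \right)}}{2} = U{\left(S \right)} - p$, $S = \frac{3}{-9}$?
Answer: $20855$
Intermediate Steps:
$S = - \frac{1}{3}$ ($S = 3 \left(- \frac{1}{9}\right) = - \frac{1}{3} \approx -0.33333$)
$y{\left(V,m \right)} = 4 V^{2}$ ($y{\left(V,m \right)} = \left(2 V\right)^{2} = 4 V^{2}$)
$L{\left(p \right)} = 12 + 2 p$ ($L{\left(p \right)} = 6 - 2 \left(\frac{1}{- \frac{1}{3}} - p\right) = 6 - 2 \left(-3 - p\right) = 6 + \left(6 + 2 p\right) = 12 + 2 p$)
$\left(42 \left(y{\left(10,10 \right)} + 89\right) + T{\left(-94 \right)}\right) + L{\left(154 \right)} = \left(42 \left(4 \cdot 10^{2} + 89\right) - 3\right) + \left(12 + 2 \cdot 154\right) = \left(42 \left(4 \cdot 100 + 89\right) - 3\right) + \left(12 + 308\right) = \left(42 \left(400 + 89\right) - 3\right) + 320 = \left(42 \cdot 489 - 3\right) + 320 = \left(20538 - 3\right) + 320 = 20535 + 320 = 20855$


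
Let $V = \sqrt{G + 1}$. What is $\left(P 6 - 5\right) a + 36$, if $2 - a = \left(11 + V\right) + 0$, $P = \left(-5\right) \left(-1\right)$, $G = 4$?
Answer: $-189 - 25 \sqrt{5} \approx -244.9$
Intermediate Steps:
$V = \sqrt{5}$ ($V = \sqrt{4 + 1} = \sqrt{5} \approx 2.2361$)
$P = 5$
$a = -9 - \sqrt{5}$ ($a = 2 - \left(\left(11 + \sqrt{5}\right) + 0\right) = 2 - \left(11 + \sqrt{5}\right) = -9 - \sqrt{5} \approx -11.236$)
$\left(P 6 - 5\right) a + 36 = \left(5 \cdot 6 - 5\right) \left(-9 - \sqrt{5}\right) + 36 = \left(30 - 5\right) \left(-9 - \sqrt{5}\right) + 36 = 25 \left(-9 - \sqrt{5}\right) + 36 = \left(-225 - 25 \sqrt{5}\right) + 36 = -189 - 25 \sqrt{5}$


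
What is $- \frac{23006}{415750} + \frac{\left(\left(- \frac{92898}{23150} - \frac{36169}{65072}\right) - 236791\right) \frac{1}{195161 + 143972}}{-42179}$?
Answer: $- \frac{707985910877223946573}{12798105887491730246000} \approx -0.05532$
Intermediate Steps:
$- \frac{23006}{415750} + \frac{\left(\left(- \frac{92898}{23150} - \frac{36169}{65072}\right) - 236791\right) \frac{1}{195161 + 143972}}{-42179} = \left(-23006\right) \frac{1}{415750} + \frac{\left(\left(-92898\right) \frac{1}{23150} - \frac{5167}{9296}\right) - 236791}{339133} \left(- \frac{1}{42179}\right) = - \frac{11503}{207875} + \left(\left(- \frac{46449}{11575} - \frac{5167}{9296}\right) - 236791\right) \frac{1}{339133} \left(- \frac{1}{42179}\right) = - \frac{11503}{207875} + \left(- \frac{491597929}{107601200} - 236791\right) \frac{1}{339133} \left(- \frac{1}{42179}\right) = - \frac{11503}{207875} + \left(- \frac{25479487347129}{107601200}\right) \frac{1}{339133} \left(- \frac{1}{42179}\right) = - \frac{11503}{207875} - - \frac{25479487347129}{1539158855982168400} = - \frac{11503}{207875} + \frac{25479487347129}{1539158855982168400} = - \frac{707985910877223946573}{12798105887491730246000}$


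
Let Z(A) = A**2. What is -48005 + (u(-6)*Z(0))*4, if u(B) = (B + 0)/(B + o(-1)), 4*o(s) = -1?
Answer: -48005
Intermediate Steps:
o(s) = -1/4 (o(s) = (1/4)*(-1) = -1/4)
u(B) = B/(-1/4 + B) (u(B) = (B + 0)/(B - 1/4) = B/(-1/4 + B))
-48005 + (u(-6)*Z(0))*4 = -48005 + ((4*(-6)/(-1 + 4*(-6)))*0**2)*4 = -48005 + ((4*(-6)/(-1 - 24))*0)*4 = -48005 + ((4*(-6)/(-25))*0)*4 = -48005 + ((4*(-6)*(-1/25))*0)*4 = -48005 + ((24/25)*0)*4 = -48005 + 0*4 = -48005 + 0 = -48005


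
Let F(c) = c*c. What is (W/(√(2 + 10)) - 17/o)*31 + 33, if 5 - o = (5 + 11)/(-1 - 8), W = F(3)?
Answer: -2730/61 + 93*√3/2 ≈ 35.786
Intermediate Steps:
F(c) = c²
W = 9 (W = 3² = 9)
o = 61/9 (o = 5 - (5 + 11)/(-1 - 8) = 5 - 16/(-9) = 5 - 16*(-1)/9 = 5 - 1*(-16/9) = 5 + 16/9 = 61/9 ≈ 6.7778)
(W/(√(2 + 10)) - 17/o)*31 + 33 = (9/(√(2 + 10)) - 17/61/9)*31 + 33 = (9/(√12) - 17*9/61)*31 + 33 = (9/((2*√3)) - 153/61)*31 + 33 = (9*(√3/6) - 153/61)*31 + 33 = (3*√3/2 - 153/61)*31 + 33 = (-153/61 + 3*√3/2)*31 + 33 = (-4743/61 + 93*√3/2) + 33 = -2730/61 + 93*√3/2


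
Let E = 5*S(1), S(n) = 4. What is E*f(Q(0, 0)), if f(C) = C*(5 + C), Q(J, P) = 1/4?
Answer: 105/4 ≈ 26.250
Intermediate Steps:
Q(J, P) = 1/4
E = 20 (E = 5*4 = 20)
E*f(Q(0, 0)) = 20*((5 + 1/4)/4) = 20*((1/4)*(21/4)) = 20*(21/16) = 105/4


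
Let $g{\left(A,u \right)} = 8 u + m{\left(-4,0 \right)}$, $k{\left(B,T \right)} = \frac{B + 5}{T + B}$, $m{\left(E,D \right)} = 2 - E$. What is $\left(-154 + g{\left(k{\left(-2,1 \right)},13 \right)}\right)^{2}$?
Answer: $1936$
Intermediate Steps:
$k{\left(B,T \right)} = \frac{5 + B}{B + T}$
$g{\left(A,u \right)} = 6 + 8 u$ ($g{\left(A,u \right)} = 8 u + \left(2 - -4\right) = 8 u + \left(2 + 4\right) = 8 u + 6 = 6 + 8 u$)
$\left(-154 + g{\left(k{\left(-2,1 \right)},13 \right)}\right)^{2} = \left(-154 + \left(6 + 8 \cdot 13\right)\right)^{2} = \left(-154 + \left(6 + 104\right)\right)^{2} = \left(-154 + 110\right)^{2} = \left(-44\right)^{2} = 1936$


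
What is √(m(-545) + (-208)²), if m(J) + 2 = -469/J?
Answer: √12850151155/545 ≈ 208.00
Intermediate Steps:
m(J) = -2 - 469/J
√(m(-545) + (-208)²) = √((-2 - 469/(-545)) + (-208)²) = √((-2 - 469*(-1/545)) + 43264) = √((-2 + 469/545) + 43264) = √(-621/545 + 43264) = √(23578259/545) = √12850151155/545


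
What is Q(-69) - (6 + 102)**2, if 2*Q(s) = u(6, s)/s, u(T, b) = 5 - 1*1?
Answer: -804818/69 ≈ -11664.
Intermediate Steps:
u(T, b) = 4 (u(T, b) = 5 - 1 = 4)
Q(s) = 2/s (Q(s) = (4/s)/2 = 2/s)
Q(-69) - (6 + 102)**2 = 2/(-69) - (6 + 102)**2 = 2*(-1/69) - 1*108**2 = -2/69 - 1*11664 = -2/69 - 11664 = -804818/69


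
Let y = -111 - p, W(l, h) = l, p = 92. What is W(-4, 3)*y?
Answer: 812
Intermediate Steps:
y = -203 (y = -111 - 1*92 = -111 - 92 = -203)
W(-4, 3)*y = -4*(-203) = 812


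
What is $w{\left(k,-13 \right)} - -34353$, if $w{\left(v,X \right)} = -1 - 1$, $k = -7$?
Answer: $34351$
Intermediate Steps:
$w{\left(v,X \right)} = -2$
$w{\left(k,-13 \right)} - -34353 = -2 - -34353 = -2 + 34353 = 34351$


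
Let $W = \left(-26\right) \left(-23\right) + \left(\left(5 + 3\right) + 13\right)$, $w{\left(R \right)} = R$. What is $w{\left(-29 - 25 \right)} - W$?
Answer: $-673$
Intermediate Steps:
$W = 619$ ($W = 598 + \left(8 + 13\right) = 598 + 21 = 619$)
$w{\left(-29 - 25 \right)} - W = \left(-29 - 25\right) - 619 = -54 - 619 = -673$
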